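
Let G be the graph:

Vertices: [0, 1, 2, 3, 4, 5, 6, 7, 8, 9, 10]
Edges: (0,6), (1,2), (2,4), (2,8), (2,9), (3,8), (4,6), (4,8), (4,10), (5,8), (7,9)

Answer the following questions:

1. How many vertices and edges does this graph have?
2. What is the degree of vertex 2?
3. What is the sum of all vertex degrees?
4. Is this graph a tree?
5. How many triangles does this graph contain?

Count: 11 vertices, 11 edges.
Vertex 2 has neighbors [1, 4, 8, 9], degree = 4.
Handshaking lemma: 2 * 11 = 22.
A tree on 11 vertices has 10 edges. This graph has 11 edges (1 extra). Not a tree.
Number of triangles = 1.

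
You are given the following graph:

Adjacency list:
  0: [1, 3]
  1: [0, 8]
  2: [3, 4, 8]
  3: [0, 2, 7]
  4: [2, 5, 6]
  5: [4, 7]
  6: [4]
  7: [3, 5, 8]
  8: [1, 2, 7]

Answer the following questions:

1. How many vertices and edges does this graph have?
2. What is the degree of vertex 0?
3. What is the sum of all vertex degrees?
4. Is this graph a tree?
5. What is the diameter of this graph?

Count: 9 vertices, 11 edges.
Vertex 0 has neighbors [1, 3], degree = 2.
Handshaking lemma: 2 * 11 = 22.
A tree on 9 vertices has 8 edges. This graph has 11 edges (3 extra). Not a tree.
Diameter (longest shortest path) = 4.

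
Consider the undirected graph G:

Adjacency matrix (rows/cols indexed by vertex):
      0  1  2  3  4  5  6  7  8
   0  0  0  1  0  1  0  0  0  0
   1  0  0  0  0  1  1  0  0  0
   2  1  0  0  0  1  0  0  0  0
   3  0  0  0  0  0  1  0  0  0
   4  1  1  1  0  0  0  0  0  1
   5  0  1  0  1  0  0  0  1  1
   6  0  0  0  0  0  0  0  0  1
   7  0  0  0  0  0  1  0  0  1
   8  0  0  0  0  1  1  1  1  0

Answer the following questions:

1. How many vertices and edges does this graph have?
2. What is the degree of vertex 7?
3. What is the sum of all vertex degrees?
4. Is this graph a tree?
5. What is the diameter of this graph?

Count: 9 vertices, 11 edges.
Vertex 7 has neighbors [5, 8], degree = 2.
Handshaking lemma: 2 * 11 = 22.
A tree on 9 vertices has 8 edges. This graph has 11 edges (3 extra). Not a tree.
Diameter (longest shortest path) = 4.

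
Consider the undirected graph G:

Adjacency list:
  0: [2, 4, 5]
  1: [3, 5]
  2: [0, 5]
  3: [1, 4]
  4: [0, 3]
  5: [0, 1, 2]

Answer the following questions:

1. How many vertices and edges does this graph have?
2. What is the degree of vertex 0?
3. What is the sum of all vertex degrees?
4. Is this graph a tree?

Count: 6 vertices, 7 edges.
Vertex 0 has neighbors [2, 4, 5], degree = 3.
Handshaking lemma: 2 * 7 = 14.
A tree on 6 vertices has 5 edges. This graph has 7 edges (2 extra). Not a tree.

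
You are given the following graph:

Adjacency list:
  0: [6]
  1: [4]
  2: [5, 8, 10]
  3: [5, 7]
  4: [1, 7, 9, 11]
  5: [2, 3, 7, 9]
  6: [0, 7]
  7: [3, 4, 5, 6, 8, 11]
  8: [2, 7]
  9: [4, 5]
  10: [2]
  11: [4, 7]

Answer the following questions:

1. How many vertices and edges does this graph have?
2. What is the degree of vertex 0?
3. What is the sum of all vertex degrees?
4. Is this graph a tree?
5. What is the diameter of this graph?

Count: 12 vertices, 15 edges.
Vertex 0 has neighbors [6], degree = 1.
Handshaking lemma: 2 * 15 = 30.
A tree on 12 vertices has 11 edges. This graph has 15 edges (4 extra). Not a tree.
Diameter (longest shortest path) = 5.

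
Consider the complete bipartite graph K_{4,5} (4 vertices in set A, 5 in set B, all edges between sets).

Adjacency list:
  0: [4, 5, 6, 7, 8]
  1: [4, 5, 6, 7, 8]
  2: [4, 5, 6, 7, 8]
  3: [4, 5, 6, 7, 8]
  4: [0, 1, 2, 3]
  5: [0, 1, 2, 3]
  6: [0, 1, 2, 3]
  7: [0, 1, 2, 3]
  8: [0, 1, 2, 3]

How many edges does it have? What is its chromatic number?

K_{4,5} has 4 * 5 = 20 edges.
Bipartite graphs have chromatic number 2 (color each partition differently).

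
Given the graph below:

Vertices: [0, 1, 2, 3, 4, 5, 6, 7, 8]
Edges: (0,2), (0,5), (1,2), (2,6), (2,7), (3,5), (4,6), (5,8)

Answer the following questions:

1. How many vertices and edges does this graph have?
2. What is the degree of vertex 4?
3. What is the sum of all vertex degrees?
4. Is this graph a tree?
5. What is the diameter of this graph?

Count: 9 vertices, 8 edges.
Vertex 4 has neighbors [6], degree = 1.
Handshaking lemma: 2 * 8 = 16.
A graph is a tree iff it is connected and has exactly n-1 edges. This graph is connected (all 9 vertices in one component) and has 9-1 = 8 edges. It is a tree.
Diameter (longest shortest path) = 5.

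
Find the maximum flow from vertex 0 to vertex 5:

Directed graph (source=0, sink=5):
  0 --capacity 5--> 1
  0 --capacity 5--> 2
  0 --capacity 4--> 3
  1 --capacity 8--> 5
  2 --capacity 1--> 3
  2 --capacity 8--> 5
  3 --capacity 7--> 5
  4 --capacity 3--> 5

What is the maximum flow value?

Computing max flow:
  Flow on (0->1): 5/5
  Flow on (0->2): 5/5
  Flow on (0->3): 4/4
  Flow on (1->5): 5/8
  Flow on (2->5): 5/8
  Flow on (3->5): 4/7
Maximum flow = 14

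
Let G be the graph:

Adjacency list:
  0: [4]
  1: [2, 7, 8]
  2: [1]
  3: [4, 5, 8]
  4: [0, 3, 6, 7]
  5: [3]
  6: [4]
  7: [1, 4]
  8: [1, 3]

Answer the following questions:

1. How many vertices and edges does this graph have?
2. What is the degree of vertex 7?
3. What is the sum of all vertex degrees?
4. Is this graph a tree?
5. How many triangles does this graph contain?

Count: 9 vertices, 9 edges.
Vertex 7 has neighbors [1, 4], degree = 2.
Handshaking lemma: 2 * 9 = 18.
A tree on 9 vertices has 8 edges. This graph has 9 edges (1 extra). Not a tree.
Number of triangles = 0.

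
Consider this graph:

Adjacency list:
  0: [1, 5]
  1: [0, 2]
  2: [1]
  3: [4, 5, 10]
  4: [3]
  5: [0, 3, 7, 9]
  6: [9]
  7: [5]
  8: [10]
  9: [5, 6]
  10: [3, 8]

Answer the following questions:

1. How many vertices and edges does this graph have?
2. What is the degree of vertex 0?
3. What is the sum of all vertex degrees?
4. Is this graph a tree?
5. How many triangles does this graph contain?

Count: 11 vertices, 10 edges.
Vertex 0 has neighbors [1, 5], degree = 2.
Handshaking lemma: 2 * 10 = 20.
A graph is a tree iff it is connected and has exactly n-1 edges. This graph is connected (all 11 vertices in one component) and has 11-1 = 10 edges. It is a tree.
Number of triangles = 0.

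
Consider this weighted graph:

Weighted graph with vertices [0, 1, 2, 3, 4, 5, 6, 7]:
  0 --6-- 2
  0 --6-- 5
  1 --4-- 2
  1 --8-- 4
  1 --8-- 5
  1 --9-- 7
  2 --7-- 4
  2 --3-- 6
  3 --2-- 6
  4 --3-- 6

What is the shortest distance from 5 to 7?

Using Dijkstra's algorithm from vertex 5:
Shortest path: 5 -> 1 -> 7
Total weight: 8 + 9 = 17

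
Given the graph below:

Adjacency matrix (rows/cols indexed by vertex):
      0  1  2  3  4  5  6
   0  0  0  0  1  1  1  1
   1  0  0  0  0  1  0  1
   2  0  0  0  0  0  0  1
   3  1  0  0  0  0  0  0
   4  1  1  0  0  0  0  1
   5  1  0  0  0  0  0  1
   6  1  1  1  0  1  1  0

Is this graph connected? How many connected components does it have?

Checking connectivity: the graph has 1 connected component(s).
All vertices are reachable from each other. The graph IS connected.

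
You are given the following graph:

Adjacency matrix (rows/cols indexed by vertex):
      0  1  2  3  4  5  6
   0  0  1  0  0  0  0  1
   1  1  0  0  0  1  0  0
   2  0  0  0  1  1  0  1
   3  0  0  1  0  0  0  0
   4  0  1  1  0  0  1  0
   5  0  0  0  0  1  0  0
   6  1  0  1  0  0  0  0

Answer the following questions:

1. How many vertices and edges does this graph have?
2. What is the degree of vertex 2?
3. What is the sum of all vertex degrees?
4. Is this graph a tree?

Count: 7 vertices, 7 edges.
Vertex 2 has neighbors [3, 4, 6], degree = 3.
Handshaking lemma: 2 * 7 = 14.
A tree on 7 vertices has 6 edges. This graph has 7 edges (1 extra). Not a tree.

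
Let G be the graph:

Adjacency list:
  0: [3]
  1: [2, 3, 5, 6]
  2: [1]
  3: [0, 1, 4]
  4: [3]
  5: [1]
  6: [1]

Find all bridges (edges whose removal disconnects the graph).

A bridge is an edge whose removal increases the number of connected components.
Bridges found: (0,3), (1,2), (1,3), (1,5), (1,6), (3,4)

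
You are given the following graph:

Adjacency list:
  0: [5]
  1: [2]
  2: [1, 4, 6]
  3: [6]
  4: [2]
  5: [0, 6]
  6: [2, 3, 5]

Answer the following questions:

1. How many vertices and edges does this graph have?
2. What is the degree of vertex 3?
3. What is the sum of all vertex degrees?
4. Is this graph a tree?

Count: 7 vertices, 6 edges.
Vertex 3 has neighbors [6], degree = 1.
Handshaking lemma: 2 * 6 = 12.
A graph is a tree iff it is connected and has exactly n-1 edges. This graph is connected (all 7 vertices in one component) and has 7-1 = 6 edges. It is a tree.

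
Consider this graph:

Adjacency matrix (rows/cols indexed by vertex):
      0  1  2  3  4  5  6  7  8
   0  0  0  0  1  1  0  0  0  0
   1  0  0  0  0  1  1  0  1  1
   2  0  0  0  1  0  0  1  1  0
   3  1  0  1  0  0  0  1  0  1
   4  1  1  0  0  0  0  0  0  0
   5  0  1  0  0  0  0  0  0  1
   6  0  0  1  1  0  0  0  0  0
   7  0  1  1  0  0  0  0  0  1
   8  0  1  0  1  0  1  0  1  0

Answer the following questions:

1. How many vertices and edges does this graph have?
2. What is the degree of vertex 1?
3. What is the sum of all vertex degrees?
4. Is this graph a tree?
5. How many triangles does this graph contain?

Count: 9 vertices, 13 edges.
Vertex 1 has neighbors [4, 5, 7, 8], degree = 4.
Handshaking lemma: 2 * 13 = 26.
A tree on 9 vertices has 8 edges. This graph has 13 edges (5 extra). Not a tree.
Number of triangles = 3.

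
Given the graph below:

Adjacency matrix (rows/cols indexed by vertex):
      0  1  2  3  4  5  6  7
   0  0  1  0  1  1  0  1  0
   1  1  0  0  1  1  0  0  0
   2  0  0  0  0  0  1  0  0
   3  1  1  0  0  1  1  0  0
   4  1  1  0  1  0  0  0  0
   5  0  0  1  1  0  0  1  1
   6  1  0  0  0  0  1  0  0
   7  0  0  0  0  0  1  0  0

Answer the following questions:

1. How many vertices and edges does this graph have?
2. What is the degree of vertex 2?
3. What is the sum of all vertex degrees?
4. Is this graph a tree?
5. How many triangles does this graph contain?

Count: 8 vertices, 11 edges.
Vertex 2 has neighbors [5], degree = 1.
Handshaking lemma: 2 * 11 = 22.
A tree on 8 vertices has 7 edges. This graph has 11 edges (4 extra). Not a tree.
Number of triangles = 4.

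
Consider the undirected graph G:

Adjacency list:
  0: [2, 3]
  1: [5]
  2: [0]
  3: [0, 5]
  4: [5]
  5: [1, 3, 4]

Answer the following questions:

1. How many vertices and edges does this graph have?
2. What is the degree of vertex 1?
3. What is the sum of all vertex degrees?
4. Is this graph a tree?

Count: 6 vertices, 5 edges.
Vertex 1 has neighbors [5], degree = 1.
Handshaking lemma: 2 * 5 = 10.
A graph is a tree iff it is connected and has exactly n-1 edges. This graph is connected (all 6 vertices in one component) and has 6-1 = 5 edges. It is a tree.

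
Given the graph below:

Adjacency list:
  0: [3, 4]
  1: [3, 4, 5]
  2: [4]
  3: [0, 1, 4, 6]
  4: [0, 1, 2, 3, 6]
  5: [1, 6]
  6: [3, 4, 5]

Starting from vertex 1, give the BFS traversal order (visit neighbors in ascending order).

BFS from vertex 1 (neighbors processed in ascending order):
Visit order: 1, 3, 4, 5, 0, 6, 2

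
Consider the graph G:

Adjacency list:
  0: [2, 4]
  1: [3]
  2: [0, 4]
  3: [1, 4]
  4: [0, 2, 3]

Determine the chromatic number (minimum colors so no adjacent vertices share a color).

The graph has a maximum clique of size 3 (lower bound on chromatic number).
A valid 3-coloring: {0: 1, 1: 0, 2: 2, 3: 1, 4: 0}.
Chromatic number = 3.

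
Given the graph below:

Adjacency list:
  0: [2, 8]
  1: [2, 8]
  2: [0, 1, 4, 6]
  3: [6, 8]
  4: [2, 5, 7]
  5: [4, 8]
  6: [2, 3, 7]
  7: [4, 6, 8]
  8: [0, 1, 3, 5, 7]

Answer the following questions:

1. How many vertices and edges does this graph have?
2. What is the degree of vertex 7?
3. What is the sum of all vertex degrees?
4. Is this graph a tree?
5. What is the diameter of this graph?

Count: 9 vertices, 13 edges.
Vertex 7 has neighbors [4, 6, 8], degree = 3.
Handshaking lemma: 2 * 13 = 26.
A tree on 9 vertices has 8 edges. This graph has 13 edges (5 extra). Not a tree.
Diameter (longest shortest path) = 3.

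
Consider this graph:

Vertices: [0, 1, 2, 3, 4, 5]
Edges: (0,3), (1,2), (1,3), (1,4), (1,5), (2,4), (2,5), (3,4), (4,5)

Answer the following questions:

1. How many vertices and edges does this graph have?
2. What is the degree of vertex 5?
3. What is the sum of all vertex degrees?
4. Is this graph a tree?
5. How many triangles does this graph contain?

Count: 6 vertices, 9 edges.
Vertex 5 has neighbors [1, 2, 4], degree = 3.
Handshaking lemma: 2 * 9 = 18.
A tree on 6 vertices has 5 edges. This graph has 9 edges (4 extra). Not a tree.
Number of triangles = 5.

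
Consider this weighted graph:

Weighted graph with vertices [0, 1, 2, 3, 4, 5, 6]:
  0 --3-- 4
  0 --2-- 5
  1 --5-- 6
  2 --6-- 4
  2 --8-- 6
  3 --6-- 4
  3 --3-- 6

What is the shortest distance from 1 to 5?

Using Dijkstra's algorithm from vertex 1:
Shortest path: 1 -> 6 -> 3 -> 4 -> 0 -> 5
Total weight: 5 + 3 + 6 + 3 + 2 = 19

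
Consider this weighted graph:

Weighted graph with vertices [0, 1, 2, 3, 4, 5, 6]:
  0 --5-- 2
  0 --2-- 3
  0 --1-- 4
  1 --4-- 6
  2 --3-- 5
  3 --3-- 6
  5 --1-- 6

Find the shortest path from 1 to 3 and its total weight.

Using Dijkstra's algorithm from vertex 1:
Shortest path: 1 -> 6 -> 3
Total weight: 4 + 3 = 7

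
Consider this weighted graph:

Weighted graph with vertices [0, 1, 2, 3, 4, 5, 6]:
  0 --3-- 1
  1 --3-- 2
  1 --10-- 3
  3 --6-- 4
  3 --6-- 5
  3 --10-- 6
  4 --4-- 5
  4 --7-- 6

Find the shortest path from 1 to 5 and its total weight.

Using Dijkstra's algorithm from vertex 1:
Shortest path: 1 -> 3 -> 5
Total weight: 10 + 6 = 16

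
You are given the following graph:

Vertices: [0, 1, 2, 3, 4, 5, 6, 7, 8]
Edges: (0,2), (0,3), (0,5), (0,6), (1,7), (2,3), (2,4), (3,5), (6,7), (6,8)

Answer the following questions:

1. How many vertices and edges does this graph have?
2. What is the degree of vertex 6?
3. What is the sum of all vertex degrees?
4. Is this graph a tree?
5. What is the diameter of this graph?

Count: 9 vertices, 10 edges.
Vertex 6 has neighbors [0, 7, 8], degree = 3.
Handshaking lemma: 2 * 10 = 20.
A tree on 9 vertices has 8 edges. This graph has 10 edges (2 extra). Not a tree.
Diameter (longest shortest path) = 5.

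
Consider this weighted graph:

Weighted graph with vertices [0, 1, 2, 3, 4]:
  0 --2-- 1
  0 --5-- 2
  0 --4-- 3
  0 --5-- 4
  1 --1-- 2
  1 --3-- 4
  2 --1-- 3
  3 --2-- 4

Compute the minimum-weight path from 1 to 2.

Using Dijkstra's algorithm from vertex 1:
Shortest path: 1 -> 2
Total weight: 1 = 1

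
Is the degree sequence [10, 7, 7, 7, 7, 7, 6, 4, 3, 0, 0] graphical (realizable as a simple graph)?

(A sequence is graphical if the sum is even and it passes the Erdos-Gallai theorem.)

Sum of degrees = 58. Sum is even but fails Erdos-Gallai. The sequence is NOT graphical.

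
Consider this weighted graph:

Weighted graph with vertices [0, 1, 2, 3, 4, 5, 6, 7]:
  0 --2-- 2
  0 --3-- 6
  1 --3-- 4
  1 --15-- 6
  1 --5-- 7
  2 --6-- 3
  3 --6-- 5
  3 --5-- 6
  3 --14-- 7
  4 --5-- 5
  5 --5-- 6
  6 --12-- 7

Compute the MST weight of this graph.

Applying Kruskal's algorithm (sort edges by weight, add if no cycle):
  Add (0,2) w=2
  Add (0,6) w=3
  Add (1,4) w=3
  Add (1,7) w=5
  Add (3,6) w=5
  Add (4,5) w=5
  Add (5,6) w=5
  Skip (2,3) w=6 (creates cycle)
  Skip (3,5) w=6 (creates cycle)
  Skip (6,7) w=12 (creates cycle)
  Skip (3,7) w=14 (creates cycle)
  Skip (1,6) w=15 (creates cycle)
MST weight = 28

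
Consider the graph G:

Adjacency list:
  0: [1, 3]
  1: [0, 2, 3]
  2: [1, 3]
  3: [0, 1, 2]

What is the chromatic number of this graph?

The graph has a maximum clique of size 3 (lower bound on chromatic number).
A valid 3-coloring: {0: 2, 1: 0, 2: 2, 3: 1}.
Chromatic number = 3.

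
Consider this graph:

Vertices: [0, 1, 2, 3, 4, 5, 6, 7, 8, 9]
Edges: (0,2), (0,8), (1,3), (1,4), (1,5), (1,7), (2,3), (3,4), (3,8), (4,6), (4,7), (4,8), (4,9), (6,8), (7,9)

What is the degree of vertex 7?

Vertex 7 has neighbors [1, 4, 9], so deg(7) = 3.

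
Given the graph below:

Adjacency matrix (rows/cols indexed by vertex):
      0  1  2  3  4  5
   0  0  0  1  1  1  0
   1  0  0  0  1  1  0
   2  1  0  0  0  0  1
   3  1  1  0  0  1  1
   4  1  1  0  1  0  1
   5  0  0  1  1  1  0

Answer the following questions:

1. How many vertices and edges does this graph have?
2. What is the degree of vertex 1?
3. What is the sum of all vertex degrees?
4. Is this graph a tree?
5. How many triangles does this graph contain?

Count: 6 vertices, 9 edges.
Vertex 1 has neighbors [3, 4], degree = 2.
Handshaking lemma: 2 * 9 = 18.
A tree on 6 vertices has 5 edges. This graph has 9 edges (4 extra). Not a tree.
Number of triangles = 3.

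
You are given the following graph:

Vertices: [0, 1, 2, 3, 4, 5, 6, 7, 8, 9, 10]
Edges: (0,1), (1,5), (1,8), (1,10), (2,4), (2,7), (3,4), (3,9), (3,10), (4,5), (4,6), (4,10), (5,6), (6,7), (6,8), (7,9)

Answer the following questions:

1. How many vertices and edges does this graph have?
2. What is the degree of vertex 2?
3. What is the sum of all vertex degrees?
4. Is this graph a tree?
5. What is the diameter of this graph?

Count: 11 vertices, 16 edges.
Vertex 2 has neighbors [4, 7], degree = 2.
Handshaking lemma: 2 * 16 = 32.
A tree on 11 vertices has 10 edges. This graph has 16 edges (6 extra). Not a tree.
Diameter (longest shortest path) = 4.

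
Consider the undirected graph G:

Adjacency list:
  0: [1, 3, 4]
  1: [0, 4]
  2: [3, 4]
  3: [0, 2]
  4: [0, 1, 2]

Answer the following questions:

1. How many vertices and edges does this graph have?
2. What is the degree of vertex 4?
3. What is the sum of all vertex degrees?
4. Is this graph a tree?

Count: 5 vertices, 6 edges.
Vertex 4 has neighbors [0, 1, 2], degree = 3.
Handshaking lemma: 2 * 6 = 12.
A tree on 5 vertices has 4 edges. This graph has 6 edges (2 extra). Not a tree.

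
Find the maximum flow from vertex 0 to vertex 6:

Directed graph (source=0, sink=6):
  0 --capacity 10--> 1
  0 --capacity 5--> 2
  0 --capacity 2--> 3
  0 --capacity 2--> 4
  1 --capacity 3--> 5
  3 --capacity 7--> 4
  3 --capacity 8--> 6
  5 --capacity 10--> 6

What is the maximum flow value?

Computing max flow:
  Flow on (0->1): 3/10
  Flow on (0->3): 2/2
  Flow on (1->5): 3/3
  Flow on (3->6): 2/8
  Flow on (5->6): 3/10
Maximum flow = 5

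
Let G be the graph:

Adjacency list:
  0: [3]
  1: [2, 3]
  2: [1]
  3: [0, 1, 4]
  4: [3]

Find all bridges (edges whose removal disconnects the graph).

A bridge is an edge whose removal increases the number of connected components.
Bridges found: (0,3), (1,2), (1,3), (3,4)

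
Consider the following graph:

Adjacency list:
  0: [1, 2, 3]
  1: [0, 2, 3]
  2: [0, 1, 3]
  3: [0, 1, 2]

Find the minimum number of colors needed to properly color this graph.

The graph has a maximum clique of size 4 (lower bound on chromatic number).
A valid 4-coloring: {0: 0, 1: 1, 2: 2, 3: 3}.
Chromatic number = 4.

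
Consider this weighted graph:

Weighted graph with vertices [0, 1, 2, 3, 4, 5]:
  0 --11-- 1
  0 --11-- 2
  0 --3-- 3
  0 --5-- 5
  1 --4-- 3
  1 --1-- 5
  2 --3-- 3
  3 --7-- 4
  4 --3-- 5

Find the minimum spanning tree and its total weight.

Applying Kruskal's algorithm (sort edges by weight, add if no cycle):
  Add (1,5) w=1
  Add (0,3) w=3
  Add (2,3) w=3
  Add (4,5) w=3
  Add (1,3) w=4
  Skip (0,5) w=5 (creates cycle)
  Skip (3,4) w=7 (creates cycle)
  Skip (0,1) w=11 (creates cycle)
  Skip (0,2) w=11 (creates cycle)
MST weight = 14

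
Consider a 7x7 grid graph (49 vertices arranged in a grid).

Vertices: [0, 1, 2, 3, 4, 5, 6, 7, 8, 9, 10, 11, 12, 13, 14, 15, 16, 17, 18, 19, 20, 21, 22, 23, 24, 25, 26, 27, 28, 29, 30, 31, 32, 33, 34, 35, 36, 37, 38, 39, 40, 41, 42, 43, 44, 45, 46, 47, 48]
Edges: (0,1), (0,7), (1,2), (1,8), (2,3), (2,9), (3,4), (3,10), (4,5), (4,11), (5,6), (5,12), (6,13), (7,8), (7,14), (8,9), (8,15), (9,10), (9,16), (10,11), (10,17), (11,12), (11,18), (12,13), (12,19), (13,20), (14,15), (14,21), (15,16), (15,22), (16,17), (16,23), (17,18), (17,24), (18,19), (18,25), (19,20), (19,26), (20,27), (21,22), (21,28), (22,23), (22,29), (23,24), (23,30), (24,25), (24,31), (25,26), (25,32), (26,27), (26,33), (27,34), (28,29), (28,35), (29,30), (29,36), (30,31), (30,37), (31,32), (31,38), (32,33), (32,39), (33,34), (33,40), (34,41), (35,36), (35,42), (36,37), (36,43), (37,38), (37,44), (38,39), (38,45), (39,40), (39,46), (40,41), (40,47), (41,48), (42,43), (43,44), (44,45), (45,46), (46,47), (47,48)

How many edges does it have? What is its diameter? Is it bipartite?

A 7x7 grid has 42 vertical edges and 42 horizontal edges.
Total edges = 42 + 42 = 84.
Diameter = (7-1) + (7-1) = 12 (corner to opposite corner).
Grid graphs are bipartite (checkerboard coloring).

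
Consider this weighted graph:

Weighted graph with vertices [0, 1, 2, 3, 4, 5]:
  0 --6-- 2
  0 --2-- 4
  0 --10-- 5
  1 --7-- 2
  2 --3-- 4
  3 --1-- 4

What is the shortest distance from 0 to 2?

Using Dijkstra's algorithm from vertex 0:
Shortest path: 0 -> 4 -> 2
Total weight: 2 + 3 = 5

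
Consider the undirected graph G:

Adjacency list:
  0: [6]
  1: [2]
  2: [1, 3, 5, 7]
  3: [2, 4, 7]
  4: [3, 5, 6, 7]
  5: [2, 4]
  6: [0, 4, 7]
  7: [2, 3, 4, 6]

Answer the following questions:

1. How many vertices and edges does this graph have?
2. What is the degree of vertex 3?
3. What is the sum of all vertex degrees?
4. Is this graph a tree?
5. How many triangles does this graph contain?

Count: 8 vertices, 11 edges.
Vertex 3 has neighbors [2, 4, 7], degree = 3.
Handshaking lemma: 2 * 11 = 22.
A tree on 8 vertices has 7 edges. This graph has 11 edges (4 extra). Not a tree.
Number of triangles = 3.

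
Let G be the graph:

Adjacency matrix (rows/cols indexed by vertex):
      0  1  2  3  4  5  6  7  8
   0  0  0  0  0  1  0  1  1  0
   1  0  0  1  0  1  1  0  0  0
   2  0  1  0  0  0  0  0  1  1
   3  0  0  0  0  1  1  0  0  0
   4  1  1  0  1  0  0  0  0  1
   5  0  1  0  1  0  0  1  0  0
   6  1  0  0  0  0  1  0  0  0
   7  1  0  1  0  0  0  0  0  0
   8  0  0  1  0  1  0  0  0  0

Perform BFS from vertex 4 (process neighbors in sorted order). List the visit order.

BFS from vertex 4 (neighbors processed in ascending order):
Visit order: 4, 0, 1, 3, 8, 6, 7, 2, 5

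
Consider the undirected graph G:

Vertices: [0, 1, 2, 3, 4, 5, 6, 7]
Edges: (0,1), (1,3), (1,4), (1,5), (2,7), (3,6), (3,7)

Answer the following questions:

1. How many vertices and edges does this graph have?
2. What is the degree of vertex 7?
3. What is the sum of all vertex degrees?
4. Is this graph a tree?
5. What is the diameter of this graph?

Count: 8 vertices, 7 edges.
Vertex 7 has neighbors [2, 3], degree = 2.
Handshaking lemma: 2 * 7 = 14.
A graph is a tree iff it is connected and has exactly n-1 edges. This graph is connected (all 8 vertices in one component) and has 8-1 = 7 edges. It is a tree.
Diameter (longest shortest path) = 4.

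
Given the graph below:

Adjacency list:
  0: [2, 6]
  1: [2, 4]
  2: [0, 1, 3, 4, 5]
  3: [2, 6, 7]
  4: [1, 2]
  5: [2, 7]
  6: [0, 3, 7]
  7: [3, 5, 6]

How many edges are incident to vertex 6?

Vertex 6 has neighbors [0, 3, 7], so deg(6) = 3.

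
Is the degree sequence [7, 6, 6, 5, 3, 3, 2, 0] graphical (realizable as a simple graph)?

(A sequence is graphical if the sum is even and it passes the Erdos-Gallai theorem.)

Sum of degrees = 32. Sum is even but fails Erdos-Gallai. The sequence is NOT graphical.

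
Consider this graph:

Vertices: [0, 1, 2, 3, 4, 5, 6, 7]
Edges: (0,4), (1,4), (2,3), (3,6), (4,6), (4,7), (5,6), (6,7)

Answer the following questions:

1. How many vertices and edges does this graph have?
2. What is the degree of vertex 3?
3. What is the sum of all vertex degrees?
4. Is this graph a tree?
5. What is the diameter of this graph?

Count: 8 vertices, 8 edges.
Vertex 3 has neighbors [2, 6], degree = 2.
Handshaking lemma: 2 * 8 = 16.
A tree on 8 vertices has 7 edges. This graph has 8 edges (1 extra). Not a tree.
Diameter (longest shortest path) = 4.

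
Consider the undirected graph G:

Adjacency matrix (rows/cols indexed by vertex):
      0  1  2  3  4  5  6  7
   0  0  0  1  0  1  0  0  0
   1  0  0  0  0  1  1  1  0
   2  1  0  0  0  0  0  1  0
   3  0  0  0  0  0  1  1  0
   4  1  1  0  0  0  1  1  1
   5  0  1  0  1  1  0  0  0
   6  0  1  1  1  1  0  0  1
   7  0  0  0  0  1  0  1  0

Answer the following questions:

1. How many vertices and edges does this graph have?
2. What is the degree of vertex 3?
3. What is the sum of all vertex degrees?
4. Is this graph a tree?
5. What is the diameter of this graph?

Count: 8 vertices, 12 edges.
Vertex 3 has neighbors [5, 6], degree = 2.
Handshaking lemma: 2 * 12 = 24.
A tree on 8 vertices has 7 edges. This graph has 12 edges (5 extra). Not a tree.
Diameter (longest shortest path) = 3.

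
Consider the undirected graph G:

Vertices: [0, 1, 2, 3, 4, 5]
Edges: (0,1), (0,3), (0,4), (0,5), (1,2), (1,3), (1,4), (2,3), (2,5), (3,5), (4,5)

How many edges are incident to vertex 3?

Vertex 3 has neighbors [0, 1, 2, 5], so deg(3) = 4.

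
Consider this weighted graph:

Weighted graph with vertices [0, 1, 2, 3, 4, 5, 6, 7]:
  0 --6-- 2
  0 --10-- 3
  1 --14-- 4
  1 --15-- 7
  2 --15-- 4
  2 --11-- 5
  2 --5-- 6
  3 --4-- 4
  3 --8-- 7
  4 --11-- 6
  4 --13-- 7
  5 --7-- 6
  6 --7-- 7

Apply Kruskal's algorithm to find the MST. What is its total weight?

Applying Kruskal's algorithm (sort edges by weight, add if no cycle):
  Add (3,4) w=4
  Add (2,6) w=5
  Add (0,2) w=6
  Add (5,6) w=7
  Add (6,7) w=7
  Add (3,7) w=8
  Skip (0,3) w=10 (creates cycle)
  Skip (2,5) w=11 (creates cycle)
  Skip (4,6) w=11 (creates cycle)
  Skip (4,7) w=13 (creates cycle)
  Add (1,4) w=14
  Skip (1,7) w=15 (creates cycle)
  Skip (2,4) w=15 (creates cycle)
MST weight = 51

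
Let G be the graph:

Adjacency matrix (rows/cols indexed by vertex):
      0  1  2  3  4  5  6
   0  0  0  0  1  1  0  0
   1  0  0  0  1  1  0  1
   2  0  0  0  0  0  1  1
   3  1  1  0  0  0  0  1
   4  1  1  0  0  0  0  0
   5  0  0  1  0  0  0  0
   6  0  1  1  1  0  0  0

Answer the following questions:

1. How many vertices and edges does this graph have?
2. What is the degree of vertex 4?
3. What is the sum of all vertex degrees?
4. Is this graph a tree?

Count: 7 vertices, 8 edges.
Vertex 4 has neighbors [0, 1], degree = 2.
Handshaking lemma: 2 * 8 = 16.
A tree on 7 vertices has 6 edges. This graph has 8 edges (2 extra). Not a tree.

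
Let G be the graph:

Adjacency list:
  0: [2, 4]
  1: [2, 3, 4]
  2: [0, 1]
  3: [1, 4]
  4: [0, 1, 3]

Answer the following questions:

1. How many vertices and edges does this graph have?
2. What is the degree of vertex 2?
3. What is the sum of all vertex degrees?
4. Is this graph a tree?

Count: 5 vertices, 6 edges.
Vertex 2 has neighbors [0, 1], degree = 2.
Handshaking lemma: 2 * 6 = 12.
A tree on 5 vertices has 4 edges. This graph has 6 edges (2 extra). Not a tree.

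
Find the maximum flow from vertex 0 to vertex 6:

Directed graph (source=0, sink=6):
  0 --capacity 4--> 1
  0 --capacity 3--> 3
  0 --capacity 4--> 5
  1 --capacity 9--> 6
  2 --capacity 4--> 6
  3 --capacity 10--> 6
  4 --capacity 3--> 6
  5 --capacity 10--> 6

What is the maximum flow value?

Computing max flow:
  Flow on (0->1): 4/4
  Flow on (0->3): 3/3
  Flow on (0->5): 4/4
  Flow on (1->6): 4/9
  Flow on (3->6): 3/10
  Flow on (5->6): 4/10
Maximum flow = 11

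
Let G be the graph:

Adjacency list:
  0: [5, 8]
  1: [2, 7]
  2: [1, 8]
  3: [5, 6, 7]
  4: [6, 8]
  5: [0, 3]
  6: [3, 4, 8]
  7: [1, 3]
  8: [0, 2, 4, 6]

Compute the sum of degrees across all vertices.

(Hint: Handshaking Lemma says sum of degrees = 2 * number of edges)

Count edges: 11 edges.
By Handshaking Lemma: sum of degrees = 2 * 11 = 22.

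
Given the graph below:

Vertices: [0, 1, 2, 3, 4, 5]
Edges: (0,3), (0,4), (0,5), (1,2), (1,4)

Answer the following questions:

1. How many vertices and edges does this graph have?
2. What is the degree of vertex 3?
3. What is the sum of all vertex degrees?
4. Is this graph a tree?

Count: 6 vertices, 5 edges.
Vertex 3 has neighbors [0], degree = 1.
Handshaking lemma: 2 * 5 = 10.
A graph is a tree iff it is connected and has exactly n-1 edges. This graph is connected (all 6 vertices in one component) and has 6-1 = 5 edges. It is a tree.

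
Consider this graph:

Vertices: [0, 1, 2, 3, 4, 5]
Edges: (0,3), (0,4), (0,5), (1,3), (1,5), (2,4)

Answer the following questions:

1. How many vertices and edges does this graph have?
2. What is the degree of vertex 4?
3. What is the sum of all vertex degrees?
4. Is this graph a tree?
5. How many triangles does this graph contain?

Count: 6 vertices, 6 edges.
Vertex 4 has neighbors [0, 2], degree = 2.
Handshaking lemma: 2 * 6 = 12.
A tree on 6 vertices has 5 edges. This graph has 6 edges (1 extra). Not a tree.
Number of triangles = 0.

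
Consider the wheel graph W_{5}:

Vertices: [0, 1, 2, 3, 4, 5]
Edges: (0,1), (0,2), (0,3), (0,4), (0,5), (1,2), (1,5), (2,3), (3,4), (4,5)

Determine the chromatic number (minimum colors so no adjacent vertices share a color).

W_{5} = C_{5} plus a hub adjacent to every cycle vertex.
The outer cycle needs 3 colors (odd cycle); the hub is adjacent to all of them so needs a fresh color.
Chromatic number = 3 + 1 = 4.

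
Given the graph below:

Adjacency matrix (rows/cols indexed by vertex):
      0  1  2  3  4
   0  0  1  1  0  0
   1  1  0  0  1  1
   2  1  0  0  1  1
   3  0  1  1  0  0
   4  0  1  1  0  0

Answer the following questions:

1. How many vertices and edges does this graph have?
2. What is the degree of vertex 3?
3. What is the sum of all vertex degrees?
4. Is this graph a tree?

Count: 5 vertices, 6 edges.
Vertex 3 has neighbors [1, 2], degree = 2.
Handshaking lemma: 2 * 6 = 12.
A tree on 5 vertices has 4 edges. This graph has 6 edges (2 extra). Not a tree.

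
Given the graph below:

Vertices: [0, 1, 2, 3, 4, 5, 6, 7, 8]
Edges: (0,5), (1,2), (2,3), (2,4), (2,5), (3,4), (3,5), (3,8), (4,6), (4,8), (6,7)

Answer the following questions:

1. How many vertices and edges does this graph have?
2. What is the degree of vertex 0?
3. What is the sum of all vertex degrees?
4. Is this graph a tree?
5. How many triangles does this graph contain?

Count: 9 vertices, 11 edges.
Vertex 0 has neighbors [5], degree = 1.
Handshaking lemma: 2 * 11 = 22.
A tree on 9 vertices has 8 edges. This graph has 11 edges (3 extra). Not a tree.
Number of triangles = 3.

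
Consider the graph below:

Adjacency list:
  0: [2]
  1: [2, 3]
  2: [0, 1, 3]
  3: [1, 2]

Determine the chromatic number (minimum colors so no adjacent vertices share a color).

The graph has a maximum clique of size 3 (lower bound on chromatic number).
A valid 3-coloring: {0: 1, 1: 1, 2: 0, 3: 2}.
Chromatic number = 3.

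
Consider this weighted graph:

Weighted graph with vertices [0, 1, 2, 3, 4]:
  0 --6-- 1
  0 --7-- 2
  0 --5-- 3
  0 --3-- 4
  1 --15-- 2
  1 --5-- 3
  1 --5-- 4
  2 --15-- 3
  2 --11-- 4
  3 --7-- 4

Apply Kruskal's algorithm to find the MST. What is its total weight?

Applying Kruskal's algorithm (sort edges by weight, add if no cycle):
  Add (0,4) w=3
  Add (0,3) w=5
  Add (1,4) w=5
  Skip (1,3) w=5 (creates cycle)
  Skip (0,1) w=6 (creates cycle)
  Add (0,2) w=7
  Skip (3,4) w=7 (creates cycle)
  Skip (2,4) w=11 (creates cycle)
  Skip (1,2) w=15 (creates cycle)
  Skip (2,3) w=15 (creates cycle)
MST weight = 20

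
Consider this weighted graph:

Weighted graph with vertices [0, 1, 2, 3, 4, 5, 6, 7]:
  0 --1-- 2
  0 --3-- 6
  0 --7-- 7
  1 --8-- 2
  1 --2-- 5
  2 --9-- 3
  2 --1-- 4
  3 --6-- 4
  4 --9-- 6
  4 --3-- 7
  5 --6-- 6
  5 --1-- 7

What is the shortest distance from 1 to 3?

Using Dijkstra's algorithm from vertex 1:
Shortest path: 1 -> 5 -> 7 -> 4 -> 3
Total weight: 2 + 1 + 3 + 6 = 12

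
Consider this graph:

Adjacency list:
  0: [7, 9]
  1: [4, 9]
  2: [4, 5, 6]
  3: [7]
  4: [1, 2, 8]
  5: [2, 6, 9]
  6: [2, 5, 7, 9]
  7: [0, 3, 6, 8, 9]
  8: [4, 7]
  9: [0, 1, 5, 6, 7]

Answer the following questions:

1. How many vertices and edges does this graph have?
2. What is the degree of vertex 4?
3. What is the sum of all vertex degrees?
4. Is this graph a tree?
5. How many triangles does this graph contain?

Count: 10 vertices, 15 edges.
Vertex 4 has neighbors [1, 2, 8], degree = 3.
Handshaking lemma: 2 * 15 = 30.
A tree on 10 vertices has 9 edges. This graph has 15 edges (6 extra). Not a tree.
Number of triangles = 4.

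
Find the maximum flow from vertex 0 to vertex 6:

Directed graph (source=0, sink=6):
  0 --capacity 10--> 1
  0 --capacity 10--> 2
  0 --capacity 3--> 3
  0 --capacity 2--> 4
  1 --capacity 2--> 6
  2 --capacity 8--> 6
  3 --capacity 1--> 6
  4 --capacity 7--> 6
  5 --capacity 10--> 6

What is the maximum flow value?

Computing max flow:
  Flow on (0->1): 2/10
  Flow on (0->2): 8/10
  Flow on (0->3): 1/3
  Flow on (0->4): 2/2
  Flow on (1->6): 2/2
  Flow on (2->6): 8/8
  Flow on (3->6): 1/1
  Flow on (4->6): 2/7
Maximum flow = 13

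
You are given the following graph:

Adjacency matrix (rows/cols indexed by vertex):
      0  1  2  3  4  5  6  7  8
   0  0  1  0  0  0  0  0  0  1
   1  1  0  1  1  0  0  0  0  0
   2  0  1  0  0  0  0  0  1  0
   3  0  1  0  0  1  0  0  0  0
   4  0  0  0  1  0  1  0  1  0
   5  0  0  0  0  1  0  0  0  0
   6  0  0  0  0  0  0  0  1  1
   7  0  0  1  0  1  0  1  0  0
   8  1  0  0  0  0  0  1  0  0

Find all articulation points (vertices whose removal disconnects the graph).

An articulation point is a vertex whose removal disconnects the graph.
Articulation points: [4]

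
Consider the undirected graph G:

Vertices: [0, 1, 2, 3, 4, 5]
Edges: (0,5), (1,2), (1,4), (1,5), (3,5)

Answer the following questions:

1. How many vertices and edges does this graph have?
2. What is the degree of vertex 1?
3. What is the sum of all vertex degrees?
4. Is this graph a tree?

Count: 6 vertices, 5 edges.
Vertex 1 has neighbors [2, 4, 5], degree = 3.
Handshaking lemma: 2 * 5 = 10.
A graph is a tree iff it is connected and has exactly n-1 edges. This graph is connected (all 6 vertices in one component) and has 6-1 = 5 edges. It is a tree.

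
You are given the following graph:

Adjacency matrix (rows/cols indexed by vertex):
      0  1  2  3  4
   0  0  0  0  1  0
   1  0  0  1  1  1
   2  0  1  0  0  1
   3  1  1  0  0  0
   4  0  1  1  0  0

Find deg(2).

Vertex 2 has neighbors [1, 4], so deg(2) = 2.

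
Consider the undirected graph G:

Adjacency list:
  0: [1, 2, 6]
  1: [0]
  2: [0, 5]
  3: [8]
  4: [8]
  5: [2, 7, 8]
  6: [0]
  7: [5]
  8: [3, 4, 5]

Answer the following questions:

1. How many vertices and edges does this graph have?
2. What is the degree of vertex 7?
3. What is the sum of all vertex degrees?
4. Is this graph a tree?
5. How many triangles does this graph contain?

Count: 9 vertices, 8 edges.
Vertex 7 has neighbors [5], degree = 1.
Handshaking lemma: 2 * 8 = 16.
A graph is a tree iff it is connected and has exactly n-1 edges. This graph is connected (all 9 vertices in one component) and has 9-1 = 8 edges. It is a tree.
Number of triangles = 0.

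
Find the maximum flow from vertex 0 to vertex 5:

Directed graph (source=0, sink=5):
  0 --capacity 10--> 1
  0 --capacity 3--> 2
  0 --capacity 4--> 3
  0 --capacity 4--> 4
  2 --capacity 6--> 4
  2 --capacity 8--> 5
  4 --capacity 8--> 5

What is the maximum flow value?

Computing max flow:
  Flow on (0->2): 3/3
  Flow on (0->4): 4/4
  Flow on (2->5): 3/8
  Flow on (4->5): 4/8
Maximum flow = 7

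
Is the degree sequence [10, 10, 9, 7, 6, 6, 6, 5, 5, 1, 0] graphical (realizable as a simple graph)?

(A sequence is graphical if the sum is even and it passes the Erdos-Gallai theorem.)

Sum of degrees = 65. Sum is odd, so the sequence is NOT graphical.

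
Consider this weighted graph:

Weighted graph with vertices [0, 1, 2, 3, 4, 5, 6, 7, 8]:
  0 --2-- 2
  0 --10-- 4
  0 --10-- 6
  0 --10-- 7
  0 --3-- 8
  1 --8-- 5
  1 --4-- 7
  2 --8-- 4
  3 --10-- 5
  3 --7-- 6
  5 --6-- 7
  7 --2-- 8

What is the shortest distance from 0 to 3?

Using Dijkstra's algorithm from vertex 0:
Shortest path: 0 -> 6 -> 3
Total weight: 10 + 7 = 17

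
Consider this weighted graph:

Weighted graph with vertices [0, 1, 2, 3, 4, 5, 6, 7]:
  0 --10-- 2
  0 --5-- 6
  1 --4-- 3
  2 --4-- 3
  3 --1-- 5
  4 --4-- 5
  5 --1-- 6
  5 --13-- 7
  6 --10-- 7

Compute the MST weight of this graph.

Applying Kruskal's algorithm (sort edges by weight, add if no cycle):
  Add (3,5) w=1
  Add (5,6) w=1
  Add (1,3) w=4
  Add (2,3) w=4
  Add (4,5) w=4
  Add (0,6) w=5
  Skip (0,2) w=10 (creates cycle)
  Add (6,7) w=10
  Skip (5,7) w=13 (creates cycle)
MST weight = 29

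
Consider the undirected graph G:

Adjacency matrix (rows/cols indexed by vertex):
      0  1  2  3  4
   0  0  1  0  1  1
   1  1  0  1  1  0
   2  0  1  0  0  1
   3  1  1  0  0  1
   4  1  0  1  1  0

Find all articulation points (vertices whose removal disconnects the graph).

No articulation points. The graph is biconnected.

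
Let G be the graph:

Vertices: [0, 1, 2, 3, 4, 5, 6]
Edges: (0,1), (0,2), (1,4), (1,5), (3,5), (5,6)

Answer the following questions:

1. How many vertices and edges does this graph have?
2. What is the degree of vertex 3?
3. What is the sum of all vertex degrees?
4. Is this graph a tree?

Count: 7 vertices, 6 edges.
Vertex 3 has neighbors [5], degree = 1.
Handshaking lemma: 2 * 6 = 12.
A graph is a tree iff it is connected and has exactly n-1 edges. This graph is connected (all 7 vertices in one component) and has 7-1 = 6 edges. It is a tree.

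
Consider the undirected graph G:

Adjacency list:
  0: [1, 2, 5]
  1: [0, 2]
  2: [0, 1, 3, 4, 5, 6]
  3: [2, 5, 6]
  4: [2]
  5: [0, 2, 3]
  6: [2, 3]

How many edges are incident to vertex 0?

Vertex 0 has neighbors [1, 2, 5], so deg(0) = 3.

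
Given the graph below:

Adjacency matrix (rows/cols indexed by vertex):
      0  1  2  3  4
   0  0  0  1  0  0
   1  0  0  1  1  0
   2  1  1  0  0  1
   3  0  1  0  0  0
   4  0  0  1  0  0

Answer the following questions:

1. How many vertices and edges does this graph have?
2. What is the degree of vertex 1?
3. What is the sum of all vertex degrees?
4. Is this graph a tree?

Count: 5 vertices, 4 edges.
Vertex 1 has neighbors [2, 3], degree = 2.
Handshaking lemma: 2 * 4 = 8.
A graph is a tree iff it is connected and has exactly n-1 edges. This graph is connected (all 5 vertices in one component) and has 5-1 = 4 edges. It is a tree.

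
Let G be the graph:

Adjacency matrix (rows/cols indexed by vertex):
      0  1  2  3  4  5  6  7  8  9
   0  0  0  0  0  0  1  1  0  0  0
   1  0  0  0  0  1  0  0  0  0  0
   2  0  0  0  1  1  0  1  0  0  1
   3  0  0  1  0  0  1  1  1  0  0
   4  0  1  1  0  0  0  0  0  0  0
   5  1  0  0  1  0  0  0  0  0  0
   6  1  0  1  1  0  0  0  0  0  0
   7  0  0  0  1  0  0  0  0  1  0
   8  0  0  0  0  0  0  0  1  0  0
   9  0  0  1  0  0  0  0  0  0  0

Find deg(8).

Vertex 8 has neighbors [7], so deg(8) = 1.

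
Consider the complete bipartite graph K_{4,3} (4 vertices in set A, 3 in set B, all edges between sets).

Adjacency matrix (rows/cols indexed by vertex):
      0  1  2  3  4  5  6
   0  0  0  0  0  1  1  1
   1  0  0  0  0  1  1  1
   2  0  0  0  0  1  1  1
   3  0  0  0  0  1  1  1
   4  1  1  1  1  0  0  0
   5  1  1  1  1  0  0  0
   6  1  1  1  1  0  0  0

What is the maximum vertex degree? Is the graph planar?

Set-A vertices have degree 3; set-B vertices have degree 4. Maximum degree = max(4,3) = 4.
K_{4,3} contains K_{3,3} as a subgraph (since both sides have >= 3 vertices); by Kuratowski's theorem it is not planar.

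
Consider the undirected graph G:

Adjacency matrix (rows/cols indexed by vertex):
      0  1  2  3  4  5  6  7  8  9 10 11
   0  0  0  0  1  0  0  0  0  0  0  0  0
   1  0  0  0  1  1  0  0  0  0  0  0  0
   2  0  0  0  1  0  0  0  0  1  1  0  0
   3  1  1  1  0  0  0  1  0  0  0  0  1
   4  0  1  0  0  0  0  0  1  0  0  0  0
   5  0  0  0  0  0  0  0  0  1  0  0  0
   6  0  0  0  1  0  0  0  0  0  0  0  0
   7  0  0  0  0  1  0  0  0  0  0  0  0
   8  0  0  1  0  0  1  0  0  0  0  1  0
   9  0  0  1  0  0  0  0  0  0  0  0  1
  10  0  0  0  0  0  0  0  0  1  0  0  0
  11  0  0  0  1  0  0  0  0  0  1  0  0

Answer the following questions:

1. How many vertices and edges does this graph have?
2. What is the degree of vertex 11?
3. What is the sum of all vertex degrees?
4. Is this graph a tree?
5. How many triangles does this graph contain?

Count: 12 vertices, 12 edges.
Vertex 11 has neighbors [3, 9], degree = 2.
Handshaking lemma: 2 * 12 = 24.
A tree on 12 vertices has 11 edges. This graph has 12 edges (1 extra). Not a tree.
Number of triangles = 0.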